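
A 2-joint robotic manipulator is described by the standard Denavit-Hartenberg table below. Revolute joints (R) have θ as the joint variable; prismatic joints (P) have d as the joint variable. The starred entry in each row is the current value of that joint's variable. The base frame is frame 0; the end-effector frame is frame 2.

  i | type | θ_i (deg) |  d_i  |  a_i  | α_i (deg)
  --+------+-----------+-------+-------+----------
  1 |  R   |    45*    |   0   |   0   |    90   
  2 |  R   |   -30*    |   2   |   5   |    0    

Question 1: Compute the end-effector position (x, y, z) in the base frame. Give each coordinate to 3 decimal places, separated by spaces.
after link 1: o_1 = (0.0000, 0.0000, 0.0000)
after link 2: o_2 = (4.4761, 1.6476, -2.5000)

4.476 1.648 -2.500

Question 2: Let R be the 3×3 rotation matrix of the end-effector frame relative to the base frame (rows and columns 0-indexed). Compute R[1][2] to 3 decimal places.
End-effector z-axis (col 2 of R) = (0.7071,-0.7071,0.0000)
R[1][2] = -0.7071

-0.707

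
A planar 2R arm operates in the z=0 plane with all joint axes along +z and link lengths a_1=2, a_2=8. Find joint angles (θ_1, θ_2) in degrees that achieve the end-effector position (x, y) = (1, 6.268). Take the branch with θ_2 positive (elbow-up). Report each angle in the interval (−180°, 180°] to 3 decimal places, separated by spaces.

cos θ_2 = (40.2878−2²−8²)/(2·2·8) = -0.8660; θ_2 = 149.9977° (elbow-up)
β = atan2(6.2680,1.0000) = 80.9354°; ψ = atan2(4.0003,-4.9280) = 140.9325°
θ_1 = β − ψ = -59.9971°

-59.997 149.998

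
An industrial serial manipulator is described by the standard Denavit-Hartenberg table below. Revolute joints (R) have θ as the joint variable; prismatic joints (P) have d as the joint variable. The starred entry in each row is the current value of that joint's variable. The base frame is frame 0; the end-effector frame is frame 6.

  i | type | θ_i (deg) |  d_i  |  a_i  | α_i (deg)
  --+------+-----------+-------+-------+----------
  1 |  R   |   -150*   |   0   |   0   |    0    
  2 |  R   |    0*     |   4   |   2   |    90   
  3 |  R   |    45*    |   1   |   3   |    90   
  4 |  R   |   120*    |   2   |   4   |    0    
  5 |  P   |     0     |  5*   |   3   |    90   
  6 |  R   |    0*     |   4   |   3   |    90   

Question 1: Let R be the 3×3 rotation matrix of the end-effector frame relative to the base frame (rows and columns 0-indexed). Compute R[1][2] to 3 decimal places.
End-effector z-axis (col 2 of R) = (0.6124,0.3536,0.7071)
R[1][2] = 0.3536

0.354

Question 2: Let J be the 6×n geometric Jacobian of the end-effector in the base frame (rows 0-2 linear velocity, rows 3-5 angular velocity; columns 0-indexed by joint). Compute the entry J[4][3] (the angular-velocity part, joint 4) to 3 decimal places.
-0.354

axis z_3 = (-0.6124,-0.3536,-0.7071); lever o_n−o_3 = (-8.6762,7.3002,-6.0358)
cross product → J_v[:, 3] = (7.2960,2.4388,-7.5379)
J_ω[:, 3] = z_3
entry J[4][3] = -0.3536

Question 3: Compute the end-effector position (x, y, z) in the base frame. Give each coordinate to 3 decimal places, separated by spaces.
after link 1: o_1 = (0.0000, 0.0000, 0.0000)
after link 2: o_2 = (-1.7321, -1.0000, 4.0000)
after link 3: o_3 = (-4.0692, -1.1946, 6.1213)
after link 4: o_4 = (-5.8012, 1.8054, 3.2929)
after link 5: o_5 = (-9.2436, 2.8179, -1.3033)
after link 6: o_6 = (-12.7454, 6.1056, 0.0855)

-12.745 6.106 0.086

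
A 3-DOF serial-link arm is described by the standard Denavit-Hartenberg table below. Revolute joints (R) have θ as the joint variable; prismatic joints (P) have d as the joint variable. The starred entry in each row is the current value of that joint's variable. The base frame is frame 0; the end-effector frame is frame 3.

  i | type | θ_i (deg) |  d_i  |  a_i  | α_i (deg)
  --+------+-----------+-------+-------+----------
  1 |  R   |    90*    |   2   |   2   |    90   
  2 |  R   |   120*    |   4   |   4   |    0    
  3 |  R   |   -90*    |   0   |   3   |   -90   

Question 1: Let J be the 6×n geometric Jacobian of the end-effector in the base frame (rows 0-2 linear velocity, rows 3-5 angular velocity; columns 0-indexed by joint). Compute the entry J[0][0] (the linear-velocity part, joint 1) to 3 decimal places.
-2.598

axis z_0 = ẑ; lever o_n−o_0 = (4.0000,2.5981,6.9641)
cross product → J_v[:, 0] = (-2.5981,4.0000,0.0000)
J_ω[:, 0] = z_0
entry J[0][0] = -2.5981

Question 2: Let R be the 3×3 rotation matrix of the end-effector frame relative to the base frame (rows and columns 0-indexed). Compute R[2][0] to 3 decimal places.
0.500

End-effector x-axis (col 0 of R) = (0.0000,0.8660,0.5000)
R[2][0] = 0.5000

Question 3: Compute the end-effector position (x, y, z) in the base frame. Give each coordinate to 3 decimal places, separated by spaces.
after link 1: o_1 = (0.0000, 2.0000, 2.0000)
after link 2: o_2 = (4.0000, 0.0000, 5.4641)
after link 3: o_3 = (4.0000, 2.5981, 6.9641)

4.000 2.598 6.964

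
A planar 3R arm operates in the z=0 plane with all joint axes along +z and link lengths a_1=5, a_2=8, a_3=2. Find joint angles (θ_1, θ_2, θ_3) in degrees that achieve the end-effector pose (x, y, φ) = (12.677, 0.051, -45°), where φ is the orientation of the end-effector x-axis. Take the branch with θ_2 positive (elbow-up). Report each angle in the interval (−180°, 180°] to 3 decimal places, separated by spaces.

wrist centre = target − a_3·(cos φ, sin φ) = (11.2628, 1.4652)
cos θ_2 = (128.9972−5²−8²)/(2·5·8) = 0.5000; θ_2 = 60.0023° (elbow-up)
β = atan2(1.4652,11.2628) = 7.4122°; ψ = atan2(6.9284,8.9997) = 37.5906°
θ_1 = β − ψ = -30.1784°
θ_3 = φ − θ_1 − θ_2 = -74.8239° (wrapped to (-180°,180°])

-30.178 60.002 -74.824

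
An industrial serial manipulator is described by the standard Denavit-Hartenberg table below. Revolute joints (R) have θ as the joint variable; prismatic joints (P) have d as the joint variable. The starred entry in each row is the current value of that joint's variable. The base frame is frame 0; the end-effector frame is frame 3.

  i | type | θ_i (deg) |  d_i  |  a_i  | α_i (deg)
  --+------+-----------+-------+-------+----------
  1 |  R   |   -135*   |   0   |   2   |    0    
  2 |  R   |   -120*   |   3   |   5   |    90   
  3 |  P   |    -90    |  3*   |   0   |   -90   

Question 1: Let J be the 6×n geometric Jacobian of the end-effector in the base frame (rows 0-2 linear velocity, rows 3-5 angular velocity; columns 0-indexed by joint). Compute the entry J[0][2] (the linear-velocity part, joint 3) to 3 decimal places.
0.966

prismatic axis z_2 = (0.9659,0.2588,0.0000)
J_v[:, 2] = z_2; J_ω[:, 2] = (0,0,0)
entry J[0][2] = 0.9659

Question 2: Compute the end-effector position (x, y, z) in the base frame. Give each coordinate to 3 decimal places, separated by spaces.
after link 1: o_1 = (-1.4142, -1.4142, 0.0000)
after link 2: o_2 = (-2.7083, 3.4154, 3.0000)
after link 3: o_3 = (0.1895, 4.1919, 3.0000)

0.189 4.192 3.000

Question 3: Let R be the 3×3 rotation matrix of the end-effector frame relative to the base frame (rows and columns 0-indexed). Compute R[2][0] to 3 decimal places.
End-effector x-axis (col 0 of R) = (0.0000,0.0000,-1.0000)
R[2][0] = -1.0000

-1.000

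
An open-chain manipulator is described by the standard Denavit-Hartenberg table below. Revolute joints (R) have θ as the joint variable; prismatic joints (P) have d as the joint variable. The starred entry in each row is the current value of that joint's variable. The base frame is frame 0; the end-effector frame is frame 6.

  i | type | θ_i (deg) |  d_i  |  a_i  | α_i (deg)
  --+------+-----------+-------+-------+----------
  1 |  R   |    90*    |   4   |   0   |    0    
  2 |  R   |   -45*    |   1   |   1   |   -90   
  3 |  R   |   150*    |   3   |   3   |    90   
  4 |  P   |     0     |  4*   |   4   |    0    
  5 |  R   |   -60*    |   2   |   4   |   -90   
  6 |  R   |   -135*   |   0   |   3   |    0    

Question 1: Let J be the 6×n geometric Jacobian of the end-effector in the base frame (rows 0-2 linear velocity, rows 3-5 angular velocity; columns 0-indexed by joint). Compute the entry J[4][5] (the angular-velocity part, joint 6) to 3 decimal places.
axis z_5 = (-0.8839,-0.1768,-0.4330); lever o_n−o_5 = (0.1005,2.6986,-1.3068)
cross product → J_v[:, 5] = (1.3995,-1.1986,-2.3674)
J_ω[:, 5] = z_5
entry J[4][5] = -0.1768

-0.177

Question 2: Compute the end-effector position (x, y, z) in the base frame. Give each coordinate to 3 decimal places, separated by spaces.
-2.254 -0.313 -6.003

after link 1: o_1 = (0.0000, 0.0000, 4.0000)
after link 2: o_2 = (0.7071, 0.7071, 5.0000)
after link 3: o_3 = (-3.2513, 0.9913, 3.5000)
after link 4: o_4 = (-4.2866, -0.0440, -1.9641)
after link 5: o_5 = (-2.3548, -3.0111, -4.6962)
after link 6: o_6 = (-2.2543, -0.3125, -6.0029)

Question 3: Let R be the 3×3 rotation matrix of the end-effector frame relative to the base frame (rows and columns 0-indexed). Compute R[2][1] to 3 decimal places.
End-effector y-axis (col 1 of R) = (0.4665,-0.3995,-0.7891)
R[2][1] = -0.7891

-0.789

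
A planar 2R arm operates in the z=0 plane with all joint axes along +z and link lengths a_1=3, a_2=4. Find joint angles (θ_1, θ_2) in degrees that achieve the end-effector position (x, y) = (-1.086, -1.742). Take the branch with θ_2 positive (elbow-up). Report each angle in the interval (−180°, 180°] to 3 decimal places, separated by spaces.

cos θ_2 = (4.2140−3²−4²)/(2·3·4) = -0.8661; θ_2 = 150.0068° (elbow-up)
β = atan2(-1.7420,-1.0860) = -121.9403°; ψ = atan2(1.9996,-0.4643) = 103.0734°
θ_1 = β − ψ = -225.0137°

134.986 150.007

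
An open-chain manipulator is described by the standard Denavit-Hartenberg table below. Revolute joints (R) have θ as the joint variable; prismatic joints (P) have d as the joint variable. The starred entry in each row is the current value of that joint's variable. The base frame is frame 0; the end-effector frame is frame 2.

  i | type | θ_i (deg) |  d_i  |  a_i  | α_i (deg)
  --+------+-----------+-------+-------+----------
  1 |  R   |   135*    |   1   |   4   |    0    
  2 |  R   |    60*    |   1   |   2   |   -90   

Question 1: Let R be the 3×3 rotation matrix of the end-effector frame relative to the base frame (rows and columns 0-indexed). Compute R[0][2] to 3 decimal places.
0.259

End-effector z-axis (col 2 of R) = (0.2588,-0.9659,0.0000)
R[0][2] = 0.2588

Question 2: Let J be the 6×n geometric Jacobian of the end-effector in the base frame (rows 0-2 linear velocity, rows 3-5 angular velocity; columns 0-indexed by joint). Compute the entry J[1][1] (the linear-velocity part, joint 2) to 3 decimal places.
-1.932

axis z_1 = (0.0000,0.0000,1.0000); lever o_n−o_1 = (-1.9319,-0.5176,1.0000)
cross product → J_v[:, 1] = (0.5176,-1.9319,0.0000)
J_ω[:, 1] = z_1
entry J[1][1] = -1.9319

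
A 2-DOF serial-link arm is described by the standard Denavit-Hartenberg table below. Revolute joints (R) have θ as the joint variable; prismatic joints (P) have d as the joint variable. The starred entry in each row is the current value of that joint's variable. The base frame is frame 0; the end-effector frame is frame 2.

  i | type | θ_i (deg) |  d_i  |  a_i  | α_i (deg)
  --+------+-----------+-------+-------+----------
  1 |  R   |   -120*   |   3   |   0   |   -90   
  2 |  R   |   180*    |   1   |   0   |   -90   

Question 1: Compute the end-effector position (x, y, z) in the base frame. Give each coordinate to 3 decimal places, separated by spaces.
0.866 -0.500 3.000

after link 1: o_1 = (0.0000, 0.0000, 3.0000)
after link 2: o_2 = (0.8660, -0.5000, 3.0000)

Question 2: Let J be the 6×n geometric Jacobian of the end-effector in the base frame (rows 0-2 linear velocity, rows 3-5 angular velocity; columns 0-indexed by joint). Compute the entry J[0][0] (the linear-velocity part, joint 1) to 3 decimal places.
axis z_0 = ẑ; lever o_n−o_0 = (0.8660,-0.5000,3.0000)
cross product → J_v[:, 0] = (0.5000,0.8660,-0.0000)
J_ω[:, 0] = z_0
entry J[0][0] = 0.5000

0.500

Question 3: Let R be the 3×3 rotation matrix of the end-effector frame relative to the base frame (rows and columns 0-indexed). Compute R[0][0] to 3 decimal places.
0.500

End-effector x-axis (col 0 of R) = (0.5000,0.8660,-0.0000)
R[0][0] = 0.5000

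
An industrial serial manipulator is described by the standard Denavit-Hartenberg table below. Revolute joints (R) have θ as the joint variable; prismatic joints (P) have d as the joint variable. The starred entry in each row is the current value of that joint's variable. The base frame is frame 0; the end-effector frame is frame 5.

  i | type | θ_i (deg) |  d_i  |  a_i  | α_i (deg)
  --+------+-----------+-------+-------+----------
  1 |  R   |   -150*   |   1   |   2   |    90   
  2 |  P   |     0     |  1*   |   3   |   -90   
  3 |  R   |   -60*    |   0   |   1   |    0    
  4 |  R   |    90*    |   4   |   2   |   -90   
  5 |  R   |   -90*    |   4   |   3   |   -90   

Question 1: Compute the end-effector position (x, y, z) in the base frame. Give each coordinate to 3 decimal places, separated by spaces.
-3.232 -4.866 8.000

after link 1: o_1 = (-1.7321, -1.0000, 1.0000)
after link 2: o_2 = (-4.8301, -1.6340, 1.0000)
after link 3: o_3 = (-5.6962, -1.1340, 1.0000)
after link 4: o_4 = (-6.6962, -2.8660, 5.0000)
after link 5: o_5 = (-3.2321, -4.8660, 8.0000)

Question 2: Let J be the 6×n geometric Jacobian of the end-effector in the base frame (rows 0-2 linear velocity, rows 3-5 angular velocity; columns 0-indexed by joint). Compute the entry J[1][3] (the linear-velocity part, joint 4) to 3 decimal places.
axis z_3 = (0.0000,0.0000,1.0000); lever o_n−o_3 = (2.4641,-3.7321,7.0000)
cross product → J_v[:, 3] = (3.7321,2.4641,-0.0000)
J_ω[:, 3] = z_3
entry J[1][3] = 2.4641

2.464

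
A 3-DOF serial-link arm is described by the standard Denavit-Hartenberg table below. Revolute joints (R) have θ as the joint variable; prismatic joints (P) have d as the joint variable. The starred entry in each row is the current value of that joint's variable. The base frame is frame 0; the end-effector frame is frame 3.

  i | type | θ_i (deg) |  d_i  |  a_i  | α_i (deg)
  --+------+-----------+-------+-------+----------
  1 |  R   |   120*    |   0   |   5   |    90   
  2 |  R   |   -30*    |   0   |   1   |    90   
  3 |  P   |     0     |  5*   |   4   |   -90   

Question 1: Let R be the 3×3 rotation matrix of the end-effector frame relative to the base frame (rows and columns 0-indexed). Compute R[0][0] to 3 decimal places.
End-effector x-axis (col 0 of R) = (-0.4330,0.7500,-0.5000)
R[0][0] = -0.4330

-0.433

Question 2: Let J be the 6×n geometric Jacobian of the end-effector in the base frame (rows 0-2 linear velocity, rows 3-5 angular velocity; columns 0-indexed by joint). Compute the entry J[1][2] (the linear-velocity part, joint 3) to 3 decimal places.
prismatic axis z_2 = (0.2500,-0.4330,-0.8660)
J_v[:, 2] = z_2; J_ω[:, 2] = (0,0,0)
entry J[1][2] = -0.4330

-0.433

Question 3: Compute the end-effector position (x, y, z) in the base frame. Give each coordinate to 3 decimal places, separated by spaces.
-3.415 5.915 -6.830

after link 1: o_1 = (-2.5000, 4.3301, 0.0000)
after link 2: o_2 = (-2.9330, 5.0801, -0.5000)
after link 3: o_3 = (-3.4151, 5.9151, -6.8301)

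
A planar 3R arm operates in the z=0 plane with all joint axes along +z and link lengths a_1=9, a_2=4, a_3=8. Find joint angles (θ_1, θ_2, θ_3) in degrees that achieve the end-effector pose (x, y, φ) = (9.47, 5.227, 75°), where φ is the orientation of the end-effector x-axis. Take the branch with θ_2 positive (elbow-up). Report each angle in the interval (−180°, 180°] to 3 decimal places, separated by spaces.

-45.001 119.996 0.004

wrist centre = target − a_3·(cos φ, sin φ) = (7.3994, -2.5004)
cos θ_2 = (61.0039−9²−4²)/(2·9·4) = -0.4999; θ_2 = 119.9965° (elbow-up)
β = atan2(-2.5004,7.3994) = -18.6710°; ψ = atan2(3.4642,7.0002) = 26.3296°
θ_1 = β − ψ = -45.0007°
θ_3 = φ − θ_1 − θ_2 = 0.0042° (wrapped to (-180°,180°])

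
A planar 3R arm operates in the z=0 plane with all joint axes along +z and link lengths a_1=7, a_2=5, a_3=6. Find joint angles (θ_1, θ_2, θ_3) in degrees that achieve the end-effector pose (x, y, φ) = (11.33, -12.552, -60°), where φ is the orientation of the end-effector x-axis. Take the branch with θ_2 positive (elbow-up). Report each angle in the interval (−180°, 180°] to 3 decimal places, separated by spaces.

wrist centre = target − a_3·(cos φ, sin φ) = (8.3300, -7.3558)
cos θ_2 = (123.4974−7²−5²)/(2·7·5) = 0.7071; θ_2 = 45.0001° (elbow-up)
β = atan2(-7.3558,8.3300) = -41.4463°; ψ = atan2(3.5355,10.5355) = 18.5509°
θ_1 = β − ψ = -59.9971°
θ_3 = φ − θ_1 − θ_2 = -45.0030° (wrapped to (-180°,180°])

-59.997 45.000 -45.003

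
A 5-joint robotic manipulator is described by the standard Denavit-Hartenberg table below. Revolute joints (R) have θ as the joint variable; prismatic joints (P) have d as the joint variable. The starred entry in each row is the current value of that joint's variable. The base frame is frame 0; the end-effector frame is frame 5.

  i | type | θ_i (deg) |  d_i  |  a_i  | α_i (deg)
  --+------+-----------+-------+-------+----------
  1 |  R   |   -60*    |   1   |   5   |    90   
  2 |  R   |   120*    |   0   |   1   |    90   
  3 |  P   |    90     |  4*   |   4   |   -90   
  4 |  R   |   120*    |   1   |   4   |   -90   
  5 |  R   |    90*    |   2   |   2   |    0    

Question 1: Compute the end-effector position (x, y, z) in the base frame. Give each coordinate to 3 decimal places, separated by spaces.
2.433 -4.750 3.500

after link 1: o_1 = (2.5000, -4.3301, 1.0000)
after link 2: o_2 = (2.2500, -3.8971, 1.8660)
after link 3: o_3 = (0.5179, -8.8971, 3.8660)
after link 4: o_4 = (1.0000, -5.7321, 1.2679)
after link 5: o_5 = (2.4330, -4.7500, 3.5000)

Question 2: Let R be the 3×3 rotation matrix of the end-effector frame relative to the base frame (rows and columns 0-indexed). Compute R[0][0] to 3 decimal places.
End-effector x-axis (col 0 of R) = (-0.2500,0.4330,0.8660)
R[0][0] = -0.2500

-0.250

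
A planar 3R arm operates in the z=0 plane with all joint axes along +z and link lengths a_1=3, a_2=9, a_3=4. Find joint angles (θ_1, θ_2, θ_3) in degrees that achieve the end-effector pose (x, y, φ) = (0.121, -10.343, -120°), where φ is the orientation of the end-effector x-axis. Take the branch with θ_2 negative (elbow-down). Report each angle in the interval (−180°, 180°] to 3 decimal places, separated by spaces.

44.994 -134.998 -29.997

wrist centre = target − a_3·(cos φ, sin φ) = (2.1210, -6.8789)
cos θ_2 = (51.8179−3²−9²)/(2·3·9) = -0.7071; θ_2 = -134.9975° (elbow-down)
β = atan2(-6.8789,2.1210) = -72.8637°; ψ = atan2(-6.3642,-3.3637) = -117.8578°
θ_1 = β − ψ = 44.9941°
θ_3 = φ − θ_1 − θ_2 = -29.9966° (wrapped to (-180°,180°])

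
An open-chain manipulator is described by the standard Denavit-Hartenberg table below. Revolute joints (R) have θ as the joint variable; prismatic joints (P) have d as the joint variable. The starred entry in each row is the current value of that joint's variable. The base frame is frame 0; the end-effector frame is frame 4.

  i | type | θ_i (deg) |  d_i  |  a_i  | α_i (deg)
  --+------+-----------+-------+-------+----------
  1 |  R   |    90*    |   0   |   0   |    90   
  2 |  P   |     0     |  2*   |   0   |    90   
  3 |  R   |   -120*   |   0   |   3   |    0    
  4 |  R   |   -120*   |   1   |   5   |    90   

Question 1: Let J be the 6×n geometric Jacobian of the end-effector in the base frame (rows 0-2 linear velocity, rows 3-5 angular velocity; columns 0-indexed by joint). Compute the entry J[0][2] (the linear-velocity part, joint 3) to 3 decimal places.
axis z_2 = (0.0000,-0.0000,-1.0000); lever o_n−o_2 = (1.7321,-4.0000,-1.0000)
cross product → J_v[:, 2] = (-4.0000,-1.7321,-0.0000)
J_ω[:, 2] = z_2
entry J[0][2] = -4.0000

-4.000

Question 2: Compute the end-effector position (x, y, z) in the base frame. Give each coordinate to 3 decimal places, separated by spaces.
3.732 -4.000 -1.000

after link 1: o_1 = (0.0000, 0.0000, 0.0000)
after link 2: o_2 = (2.0000, -0.0000, 0.0000)
after link 3: o_3 = (-0.5981, -1.5000, -0.0000)
after link 4: o_4 = (3.7321, -4.0000, -1.0000)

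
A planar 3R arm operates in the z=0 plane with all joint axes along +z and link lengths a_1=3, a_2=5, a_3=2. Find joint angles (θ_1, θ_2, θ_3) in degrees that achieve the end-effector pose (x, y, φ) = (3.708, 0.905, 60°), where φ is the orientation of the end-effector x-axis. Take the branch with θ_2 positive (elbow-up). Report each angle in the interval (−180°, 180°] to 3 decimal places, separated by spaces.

-135.010 150.007 45.002

wrist centre = target − a_3·(cos φ, sin φ) = (2.7080, -0.8271)
cos θ_2 = (8.0173−3²−5²)/(2·3·5) = -0.8661; θ_2 = 150.0075° (elbow-up)
β = atan2(-0.8271,2.7080) = -16.9832°; ψ = atan2(2.4994,-1.3305) = 118.0265°
θ_1 = β − ψ = -135.0097°
θ_3 = φ − θ_1 − θ_2 = 45.0022° (wrapped to (-180°,180°])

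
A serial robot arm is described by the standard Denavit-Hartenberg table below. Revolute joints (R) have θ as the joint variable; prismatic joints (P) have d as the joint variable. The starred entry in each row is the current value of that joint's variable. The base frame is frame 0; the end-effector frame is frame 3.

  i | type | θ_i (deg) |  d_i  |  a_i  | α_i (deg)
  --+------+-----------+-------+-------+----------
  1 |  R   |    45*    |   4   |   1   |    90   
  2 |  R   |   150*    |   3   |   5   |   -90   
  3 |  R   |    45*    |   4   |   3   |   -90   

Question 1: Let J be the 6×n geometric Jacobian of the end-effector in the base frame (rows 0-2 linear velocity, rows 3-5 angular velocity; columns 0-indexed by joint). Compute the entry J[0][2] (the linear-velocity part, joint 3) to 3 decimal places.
axis z_2 = (-0.3536,-0.3536,-0.8660); lever o_n−o_2 = (-4.2133,-1.2133,-2.4034)
cross product → J_v[:, 2] = (-0.2010,2.7990,-1.0607)
J_ω[:, 2] = z_2
entry J[0][2] = -0.2010

-0.201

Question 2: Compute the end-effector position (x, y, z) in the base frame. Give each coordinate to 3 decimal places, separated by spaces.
after link 1: o_1 = (0.7071, 0.7071, 4.0000)
after link 2: o_2 = (-0.2334, -4.4761, 6.5000)
after link 3: o_3 = (-4.4467, -5.6893, 4.0966)

-4.447 -5.689 4.097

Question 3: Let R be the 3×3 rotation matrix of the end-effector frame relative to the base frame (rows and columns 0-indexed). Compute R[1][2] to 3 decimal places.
0.933

End-effector z-axis (col 2 of R) = (-0.0670,0.9330,-0.3536)
R[1][2] = 0.9330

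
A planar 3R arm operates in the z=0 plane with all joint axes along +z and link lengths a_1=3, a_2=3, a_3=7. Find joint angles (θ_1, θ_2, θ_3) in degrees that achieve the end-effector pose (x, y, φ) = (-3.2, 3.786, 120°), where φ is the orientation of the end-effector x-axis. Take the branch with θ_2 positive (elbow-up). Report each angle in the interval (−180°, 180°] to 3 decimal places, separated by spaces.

wrist centre = target − a_3·(cos φ, sin φ) = (0.3000, -2.2762)
cos θ_2 = (5.2710−3²−3²)/(2·3·3) = -0.7072; θ_2 = 135.0049° (elbow-up)
β = atan2(-2.2762,0.3000) = -82.4917°; ψ = atan2(2.1211,0.8785) = 67.5025°
θ_1 = β − ψ = -149.9942°
θ_3 = φ − θ_1 − θ_2 = 134.9892° (wrapped to (-180°,180°])

-149.994 135.005 134.989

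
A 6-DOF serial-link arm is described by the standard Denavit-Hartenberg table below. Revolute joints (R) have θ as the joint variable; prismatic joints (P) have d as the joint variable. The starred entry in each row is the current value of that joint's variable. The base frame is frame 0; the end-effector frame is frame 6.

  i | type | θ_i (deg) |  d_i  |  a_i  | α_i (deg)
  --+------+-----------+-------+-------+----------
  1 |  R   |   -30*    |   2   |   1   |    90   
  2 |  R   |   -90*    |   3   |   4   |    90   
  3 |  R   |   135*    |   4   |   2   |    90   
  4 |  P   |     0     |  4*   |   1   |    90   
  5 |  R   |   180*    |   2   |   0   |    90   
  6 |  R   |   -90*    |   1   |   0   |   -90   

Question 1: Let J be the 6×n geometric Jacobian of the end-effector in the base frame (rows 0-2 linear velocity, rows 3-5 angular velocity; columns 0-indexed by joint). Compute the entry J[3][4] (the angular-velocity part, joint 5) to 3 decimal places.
axis z_4 = (0.8660,-0.5000,-0.0000); lever o_n−o_4 = (1.3785,-1.6124,-0.7071)
cross product → J_v[:, 4] = (0.3536,0.6124,-0.7071)
J_ω[:, 4] = z_4
entry J[3][4] = 0.8660

0.866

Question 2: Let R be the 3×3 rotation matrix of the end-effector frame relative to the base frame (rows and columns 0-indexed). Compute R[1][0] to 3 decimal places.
End-effector x-axis (col 0 of R) = (-0.8660,0.5000,-0.0000)
R[1][0] = 0.5000

0.500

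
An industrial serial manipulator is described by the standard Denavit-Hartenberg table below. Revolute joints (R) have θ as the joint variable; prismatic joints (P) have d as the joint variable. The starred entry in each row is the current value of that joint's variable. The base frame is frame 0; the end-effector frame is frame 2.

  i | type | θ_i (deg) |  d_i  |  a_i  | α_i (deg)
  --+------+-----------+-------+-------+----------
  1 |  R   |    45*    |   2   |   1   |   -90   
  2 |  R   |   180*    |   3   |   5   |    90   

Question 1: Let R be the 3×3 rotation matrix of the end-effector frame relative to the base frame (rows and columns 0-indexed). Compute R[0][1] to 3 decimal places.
End-effector y-axis (col 1 of R) = (-0.7071,0.7071,0.0000)
R[0][1] = -0.7071

-0.707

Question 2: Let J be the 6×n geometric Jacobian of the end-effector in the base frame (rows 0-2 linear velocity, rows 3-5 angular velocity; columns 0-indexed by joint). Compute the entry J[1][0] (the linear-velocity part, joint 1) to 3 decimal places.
axis z_0 = ẑ; lever o_n−o_0 = (-4.9497,-0.7071,2.0000)
cross product → J_v[:, 0] = (0.7071,-4.9497,0.0000)
J_ω[:, 0] = z_0
entry J[1][0] = -4.9497

-4.950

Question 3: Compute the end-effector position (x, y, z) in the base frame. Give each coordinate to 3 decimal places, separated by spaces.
-4.950 -0.707 2.000

after link 1: o_1 = (0.7071, 0.7071, 2.0000)
after link 2: o_2 = (-4.9497, -0.7071, 2.0000)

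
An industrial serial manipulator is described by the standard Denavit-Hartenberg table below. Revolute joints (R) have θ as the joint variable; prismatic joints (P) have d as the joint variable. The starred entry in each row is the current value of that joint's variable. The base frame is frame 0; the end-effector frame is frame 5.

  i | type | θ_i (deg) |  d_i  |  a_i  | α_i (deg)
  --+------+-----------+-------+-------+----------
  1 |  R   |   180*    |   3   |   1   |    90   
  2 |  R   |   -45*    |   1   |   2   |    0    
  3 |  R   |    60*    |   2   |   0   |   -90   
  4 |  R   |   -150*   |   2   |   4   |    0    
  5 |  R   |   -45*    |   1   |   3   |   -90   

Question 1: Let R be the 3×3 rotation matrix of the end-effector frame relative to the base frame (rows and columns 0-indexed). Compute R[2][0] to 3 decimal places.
End-effector x-axis (col 0 of R) = (0.9330,-0.2588,-0.2500)
R[2][0] = -0.2500

-0.250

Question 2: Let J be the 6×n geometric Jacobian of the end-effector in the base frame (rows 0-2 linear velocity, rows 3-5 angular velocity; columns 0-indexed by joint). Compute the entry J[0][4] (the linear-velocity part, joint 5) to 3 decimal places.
0.750

axis z_4 = (0.2588,-0.0000,0.9659); lever o_n−o_4 = (3.0579,-0.7765,0.2159)
cross product → J_v[:, 4] = (0.7500,2.8978,-0.2010)
J_ω[:, 4] = z_4
entry J[0][4] = 0.7500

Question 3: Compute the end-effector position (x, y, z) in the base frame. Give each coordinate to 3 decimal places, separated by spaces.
after link 1: o_1 = (-1.0000, 0.0000, 3.0000)
after link 2: o_2 = (-2.4142, 1.0000, 1.5858)
after link 3: o_3 = (-2.4142, 3.0000, 1.5858)
after link 4: o_4 = (1.4495, 5.0000, 2.6211)
after link 5: o_5 = (4.5073, 4.2235, 2.8370)

4.507 4.224 2.837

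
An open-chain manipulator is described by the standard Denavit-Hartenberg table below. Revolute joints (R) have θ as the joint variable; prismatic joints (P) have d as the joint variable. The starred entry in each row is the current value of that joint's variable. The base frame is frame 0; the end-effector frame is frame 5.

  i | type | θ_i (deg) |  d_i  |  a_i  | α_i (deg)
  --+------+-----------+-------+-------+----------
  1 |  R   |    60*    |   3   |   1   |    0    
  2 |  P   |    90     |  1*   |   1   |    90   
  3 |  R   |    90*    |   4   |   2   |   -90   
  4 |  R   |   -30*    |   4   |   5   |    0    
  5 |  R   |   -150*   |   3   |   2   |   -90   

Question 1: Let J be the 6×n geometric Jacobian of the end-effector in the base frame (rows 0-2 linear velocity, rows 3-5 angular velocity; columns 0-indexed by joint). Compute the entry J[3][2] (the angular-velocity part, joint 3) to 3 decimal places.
axis z_2 = (0.5000,0.8660,0.0000); lever o_n−o_2 = (9.3122,2.1292,4.3301)
cross product → J_v[:, 2] = (3.7500,-2.1651,-7.0000)
J_ω[:, 2] = z_2
entry J[3][2] = 0.5000

0.500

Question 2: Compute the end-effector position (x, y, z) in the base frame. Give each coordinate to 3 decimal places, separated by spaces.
8.946 3.495 8.330

after link 1: o_1 = (0.5000, 0.8660, 3.0000)
after link 2: o_2 = (-0.3660, 1.3660, 4.0000)
after link 3: o_3 = (1.6340, 4.8301, 6.0000)
after link 4: o_4 = (6.3481, 4.9952, 10.3301)
after link 5: o_5 = (8.9462, 3.4952, 8.3301)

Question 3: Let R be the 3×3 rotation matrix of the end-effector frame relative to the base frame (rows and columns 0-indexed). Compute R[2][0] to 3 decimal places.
End-effector x-axis (col 0 of R) = (0.0000,0.0000,-1.0000)
R[2][0] = -1.0000

-1.000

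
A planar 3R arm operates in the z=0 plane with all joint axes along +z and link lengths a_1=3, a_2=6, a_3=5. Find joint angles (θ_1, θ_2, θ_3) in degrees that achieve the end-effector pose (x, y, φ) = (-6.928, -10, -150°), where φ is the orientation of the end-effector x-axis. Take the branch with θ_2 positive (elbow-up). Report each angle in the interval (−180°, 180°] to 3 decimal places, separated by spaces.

-150.000 60.002 -60.002

wrist centre = target − a_3·(cos φ, sin φ) = (-2.5979, -7.5000)
cos θ_2 = (62.9989−3²−6²)/(2·3·6) = 0.5000; θ_2 = 60.0019° (elbow-up)
β = atan2(-7.5000,-2.5979) = -109.1052°; ψ = atan2(5.1963,5.9998) = 40.8948°
θ_1 = β − ψ = -150.0000°
θ_3 = φ − θ_1 − θ_2 = -60.0019° (wrapped to (-180°,180°])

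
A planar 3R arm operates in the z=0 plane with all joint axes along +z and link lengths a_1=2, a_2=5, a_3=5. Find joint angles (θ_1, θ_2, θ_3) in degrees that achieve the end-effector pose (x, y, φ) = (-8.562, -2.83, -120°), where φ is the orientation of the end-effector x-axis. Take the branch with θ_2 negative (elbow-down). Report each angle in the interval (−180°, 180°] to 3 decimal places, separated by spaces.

wrist centre = target − a_3·(cos φ, sin φ) = (-6.0620, 1.5001)
cos θ_2 = (38.9982−2²−5²)/(2·2·5) = 0.4999; θ_2 = -60.0059° (elbow-down)
β = atan2(1.5001,-6.0620) = 166.1006°; ψ = atan2(-4.3304,4.4996) = -43.9024°
θ_1 = β − ψ = 210.0030°
θ_3 = φ − θ_1 − θ_2 = 90.0029° (wrapped to (-180°,180°])

-149.997 -60.006 90.003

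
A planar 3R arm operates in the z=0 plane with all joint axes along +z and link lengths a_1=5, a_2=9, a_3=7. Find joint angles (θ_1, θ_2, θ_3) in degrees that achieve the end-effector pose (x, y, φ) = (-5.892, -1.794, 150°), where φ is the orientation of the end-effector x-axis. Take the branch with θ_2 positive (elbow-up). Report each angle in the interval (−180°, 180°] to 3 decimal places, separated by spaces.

wrist centre = target − a_3·(cos φ, sin φ) = (0.1702, -5.2940)
cos θ_2 = (28.0554−5²−9²)/(2·5·9) = -0.8661; θ_2 = 150.0030° (elbow-up)
β = atan2(-5.2940,0.1702) = -88.1588°; ψ = atan2(4.4996,-2.7945) = 121.8422°
θ_1 = β − ψ = -210.0010°
θ_3 = φ − θ_1 − θ_2 = -150.0019° (wrapped to (-180°,180°])

149.999 150.003 -150.002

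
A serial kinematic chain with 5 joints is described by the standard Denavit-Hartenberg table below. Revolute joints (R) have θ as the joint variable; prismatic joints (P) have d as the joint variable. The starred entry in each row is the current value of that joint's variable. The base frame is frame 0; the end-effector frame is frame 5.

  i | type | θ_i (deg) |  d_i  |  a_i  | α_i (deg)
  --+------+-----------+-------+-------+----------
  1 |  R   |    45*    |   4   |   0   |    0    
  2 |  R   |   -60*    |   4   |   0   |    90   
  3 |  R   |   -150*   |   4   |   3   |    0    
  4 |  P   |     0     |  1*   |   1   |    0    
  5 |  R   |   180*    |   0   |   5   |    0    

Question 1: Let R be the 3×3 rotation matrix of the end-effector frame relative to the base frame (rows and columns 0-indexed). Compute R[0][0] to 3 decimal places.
0.837

End-effector x-axis (col 0 of R) = (0.8365,-0.2241,0.5000)
R[0][0] = 0.8365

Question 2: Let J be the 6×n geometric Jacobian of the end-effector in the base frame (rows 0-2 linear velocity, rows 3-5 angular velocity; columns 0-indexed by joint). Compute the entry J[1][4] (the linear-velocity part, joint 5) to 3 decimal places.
axis z_4 = (-0.2588,-0.9659,0.0000); lever o_n−o_4 = (4.1826,-1.1207,2.5000)
cross product → J_v[:, 4] = (-2.4148,0.6470,4.3301)
J_ω[:, 4] = z_4
entry J[1][4] = 0.6470

0.647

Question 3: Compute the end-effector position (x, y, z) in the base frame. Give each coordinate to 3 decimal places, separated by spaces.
-0.458 -5.054 8.500

after link 1: o_1 = (0.0000, 0.0000, 4.0000)
after link 2: o_2 = (0.0000, 0.0000, 8.0000)
after link 3: o_3 = (-3.5448, -3.1913, 6.5000)
after link 4: o_4 = (-4.6402, -3.9331, 6.0000)
after link 5: o_5 = (-0.4576, -5.0538, 8.5000)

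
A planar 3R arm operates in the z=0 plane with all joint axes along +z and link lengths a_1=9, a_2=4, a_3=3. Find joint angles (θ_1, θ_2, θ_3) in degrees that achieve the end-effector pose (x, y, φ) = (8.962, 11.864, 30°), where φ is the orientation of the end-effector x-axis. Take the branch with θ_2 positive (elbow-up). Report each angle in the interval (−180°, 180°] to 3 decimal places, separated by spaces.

45.000 45.000 -60.000

wrist centre = target − a_3·(cos φ, sin φ) = (6.3639, 10.3640)
cos θ_2 = (147.9120−9²−4²)/(2·9·4) = 0.7071; θ_2 = 44.9996° (elbow-up)
β = atan2(10.3640,6.3639) = 58.4484°; ψ = atan2(2.8284,11.8284) = 13.4480°
θ_1 = β − ψ = 45.0004°
θ_3 = φ − θ_1 − θ_2 = -60.0000° (wrapped to (-180°,180°])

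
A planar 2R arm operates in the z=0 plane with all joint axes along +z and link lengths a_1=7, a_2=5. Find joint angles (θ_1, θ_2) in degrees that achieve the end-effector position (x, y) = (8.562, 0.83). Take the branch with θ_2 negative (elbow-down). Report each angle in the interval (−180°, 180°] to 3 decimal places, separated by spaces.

41.076 -90.003

cos θ_2 = (73.9967−7²−5²)/(2·7·5) = -0.0000; θ_2 = -90.0027° (elbow-down)
β = atan2(0.8300,8.5620) = 5.5370°; ψ = atan2(-5.0000,6.9998) = -35.5386°
θ_1 = β − ψ = 41.0755°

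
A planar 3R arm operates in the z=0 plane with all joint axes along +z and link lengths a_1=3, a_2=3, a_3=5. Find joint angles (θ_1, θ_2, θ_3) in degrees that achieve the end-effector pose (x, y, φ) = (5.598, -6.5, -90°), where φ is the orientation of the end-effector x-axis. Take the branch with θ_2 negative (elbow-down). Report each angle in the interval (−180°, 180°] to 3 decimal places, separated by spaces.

wrist centre = target − a_3·(cos φ, sin φ) = (5.5980, -1.5000)
cos θ_2 = (33.5876−3²−3²)/(2·3·3) = 0.8660; θ_2 = -30.0054° (elbow-down)
β = atan2(-1.5000,5.5980) = -15.0002°; ψ = atan2(-1.5002,5.5979) = -15.0027°
θ_1 = β − ψ = 0.0025°
θ_3 = φ − θ_1 − θ_2 = -59.9971° (wrapped to (-180°,180°])

0.003 -30.005 -59.997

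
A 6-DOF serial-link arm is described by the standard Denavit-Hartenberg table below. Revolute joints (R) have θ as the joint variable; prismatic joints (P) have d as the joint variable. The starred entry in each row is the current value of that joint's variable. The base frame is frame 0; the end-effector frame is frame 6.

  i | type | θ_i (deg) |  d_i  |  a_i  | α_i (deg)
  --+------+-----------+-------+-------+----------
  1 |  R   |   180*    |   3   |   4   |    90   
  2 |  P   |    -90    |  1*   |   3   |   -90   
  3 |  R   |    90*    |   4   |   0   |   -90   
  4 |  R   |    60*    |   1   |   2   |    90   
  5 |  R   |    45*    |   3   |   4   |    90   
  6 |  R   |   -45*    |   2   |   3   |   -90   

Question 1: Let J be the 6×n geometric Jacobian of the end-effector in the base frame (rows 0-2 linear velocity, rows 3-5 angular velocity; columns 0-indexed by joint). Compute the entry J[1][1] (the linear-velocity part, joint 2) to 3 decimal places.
1.000

prismatic axis z_1 = (0.0000,1.0000,0.0000)
J_v[:, 1] = z_1; J_ω[:, 1] = (0,0,0)
entry J[1][1] = 1.0000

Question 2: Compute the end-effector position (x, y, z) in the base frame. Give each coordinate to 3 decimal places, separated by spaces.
-1.734 -3.632 3.914

after link 1: o_1 = (-4.0000, 0.0000, 3.0000)
after link 2: o_2 = (-4.0000, 1.0000, 0.0000)
after link 3: o_3 = (-8.0000, 1.0000, 0.0000)
after link 4: o_4 = (-6.2679, 0.0000, 1.0000)
after link 5: o_5 = (-5.3185, -4.0123, 3.8284)
after link 6: o_6 = (-1.7340, -3.6323, 3.9142)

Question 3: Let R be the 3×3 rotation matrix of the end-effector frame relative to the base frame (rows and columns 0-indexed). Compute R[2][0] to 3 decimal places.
End-effector x-axis (col 0 of R) = (0.7866,0.3624,0.5000)
R[2][0] = 0.5000

0.500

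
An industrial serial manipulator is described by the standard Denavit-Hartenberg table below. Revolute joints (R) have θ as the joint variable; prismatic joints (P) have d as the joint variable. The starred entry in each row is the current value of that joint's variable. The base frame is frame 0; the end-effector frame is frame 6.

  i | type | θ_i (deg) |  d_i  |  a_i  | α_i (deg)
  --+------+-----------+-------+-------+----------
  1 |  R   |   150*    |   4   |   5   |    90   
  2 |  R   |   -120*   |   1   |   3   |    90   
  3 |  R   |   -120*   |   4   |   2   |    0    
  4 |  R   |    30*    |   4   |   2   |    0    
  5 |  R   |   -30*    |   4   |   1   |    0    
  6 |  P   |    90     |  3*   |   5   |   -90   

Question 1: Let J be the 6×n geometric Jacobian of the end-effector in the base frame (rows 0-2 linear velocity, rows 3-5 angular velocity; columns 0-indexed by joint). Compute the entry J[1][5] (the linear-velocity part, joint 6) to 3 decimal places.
-0.433

prismatic axis z_5 = (0.7500,-0.4330,0.5000)
J_v[:, 5] = z_5; J_ω[:, 5] = (0,0,0)
entry J[1][5] = -0.4330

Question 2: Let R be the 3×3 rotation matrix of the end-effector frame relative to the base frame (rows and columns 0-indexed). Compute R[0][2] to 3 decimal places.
0.650

End-effector z-axis (col 2 of R) = (0.6495,0.6250,-0.4330)
R[0][2] = 0.6495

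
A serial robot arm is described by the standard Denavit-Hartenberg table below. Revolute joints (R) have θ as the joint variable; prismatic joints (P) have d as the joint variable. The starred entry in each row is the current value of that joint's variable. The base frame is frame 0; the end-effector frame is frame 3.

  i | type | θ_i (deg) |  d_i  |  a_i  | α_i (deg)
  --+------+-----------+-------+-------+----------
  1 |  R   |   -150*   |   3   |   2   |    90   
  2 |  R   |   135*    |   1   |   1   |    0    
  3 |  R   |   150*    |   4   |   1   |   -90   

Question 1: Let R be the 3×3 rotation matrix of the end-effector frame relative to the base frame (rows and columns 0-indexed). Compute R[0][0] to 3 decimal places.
End-effector x-axis (col 0 of R) = (-0.2241,-0.1294,-0.9659)
R[0][0] = -0.2241

-0.224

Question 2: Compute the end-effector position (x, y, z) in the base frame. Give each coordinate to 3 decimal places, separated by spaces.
after link 1: o_1 = (-1.7321, -1.0000, 3.0000)
after link 2: o_2 = (-1.6197, 0.2196, 3.7071)
after link 3: o_3 = (-3.8438, 3.5543, 2.7412)

-3.844 3.554 2.741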